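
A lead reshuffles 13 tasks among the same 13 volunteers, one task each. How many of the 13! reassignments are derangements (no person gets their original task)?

2290792932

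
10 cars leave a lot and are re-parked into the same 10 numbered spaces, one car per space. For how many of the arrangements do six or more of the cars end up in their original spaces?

2176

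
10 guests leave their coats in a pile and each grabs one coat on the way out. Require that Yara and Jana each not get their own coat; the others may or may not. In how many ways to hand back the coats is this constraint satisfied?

2943360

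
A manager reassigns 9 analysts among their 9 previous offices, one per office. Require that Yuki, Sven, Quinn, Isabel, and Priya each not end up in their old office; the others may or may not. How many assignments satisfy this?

205056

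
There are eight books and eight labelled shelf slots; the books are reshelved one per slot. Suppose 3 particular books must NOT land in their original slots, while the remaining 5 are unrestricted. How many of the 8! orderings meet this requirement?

Let A_j be the event that the j-th constrained one is fixed. By inclusion-exclusion over the 3 events:
Σ_{j=0}^{3} (-1)^j C(3,j)(8-j)!
= C(3,0)·8! - C(3,1)·7! + C(3,2)·6! - C(3,3)·5!
= 40320 - 15120 + 2160 - 120
= 27240

27240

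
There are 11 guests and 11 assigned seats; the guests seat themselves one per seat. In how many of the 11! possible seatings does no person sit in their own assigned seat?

!11 = 11! · Σ_{k=0}^{11} (-1)^k/k!
= 11! - 11!/1! + 11!/2! - 11!/3! + 11!/4! - 11!/5! + 11!/6! - 11!/7! + 11!/8! - 11!/9! + 11!/10! - 11!/11!
= 39916800 - 39916800 + 19958400 - 6652800 + 1663200 - 332640 + 55440 - 7920 + 990 - 110 + 11 - 1
= 14684570

14684570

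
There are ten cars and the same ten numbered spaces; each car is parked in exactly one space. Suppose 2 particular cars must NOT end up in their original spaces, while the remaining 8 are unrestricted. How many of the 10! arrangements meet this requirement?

2943360

Let A_j be the event that the j-th constrained one is fixed. By inclusion-exclusion over the 2 events:
Σ_{j=0}^{2} (-1)^j C(2,j)(10-j)!
= C(2,0)·10! - C(2,1)·9! + C(2,2)·8!
= 3628800 - 725760 + 40320
= 2943360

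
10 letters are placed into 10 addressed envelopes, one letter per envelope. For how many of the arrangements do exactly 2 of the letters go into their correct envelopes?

667485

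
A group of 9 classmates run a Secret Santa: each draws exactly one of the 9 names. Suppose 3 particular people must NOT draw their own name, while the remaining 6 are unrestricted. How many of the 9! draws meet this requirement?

256320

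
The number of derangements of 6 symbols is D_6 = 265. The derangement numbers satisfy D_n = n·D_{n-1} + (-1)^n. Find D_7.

1854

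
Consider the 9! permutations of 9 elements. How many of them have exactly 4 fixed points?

Pick the 4 fixed positions: C(9,4) = 126 ways.
The remaining 5 must be deranged: !5 = 44.
Total: 126 × 44 = 5544.

5544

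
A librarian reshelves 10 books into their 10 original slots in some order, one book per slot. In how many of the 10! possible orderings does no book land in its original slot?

1334961

The number of derangements of 10 is !10 = Σ_{k=0}^{10} (-1)^k·10!/k!
= 10! - 10!/1! + 10!/2! - 10!/3! + 10!/4! - 10!/5! + 10!/6! - 10!/7! + 10!/8! - 10!/9! + 10!/10!
= 3628800 - 3628800 + 1814400 - 604800 + 151200 - 30240 + 5040 - 720 + 90 - 10 + 1
= 1334961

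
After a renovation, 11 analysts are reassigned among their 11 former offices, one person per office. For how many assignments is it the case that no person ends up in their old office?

!11 is the nearest integer to 11!/e.
11! = 39916800, and 39916800/e ≈ 14684570.08, so !11 = 14684570.

14684570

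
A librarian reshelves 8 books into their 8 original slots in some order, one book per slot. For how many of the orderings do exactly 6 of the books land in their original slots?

Pick the 6 fixed positions: C(8,6) = 28 ways.
The remaining 2 must be deranged: !2 = 1.
Total: 28 × 1 = 28.

28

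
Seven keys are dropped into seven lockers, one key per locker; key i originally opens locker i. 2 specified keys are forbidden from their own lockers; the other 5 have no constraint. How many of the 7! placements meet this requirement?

Let A_j be the event that the j-th constrained one is fixed. By inclusion-exclusion over the 2 events:
Σ_{j=0}^{2} (-1)^j C(2,j)(7-j)!
= C(2,0)·7! - C(2,1)·6! + C(2,2)·5!
= 5040 - 1440 + 120
= 3720

3720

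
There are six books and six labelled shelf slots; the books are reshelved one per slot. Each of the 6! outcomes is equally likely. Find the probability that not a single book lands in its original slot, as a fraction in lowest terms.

53/144

Favorable outcomes: !6 = 265.
Total outcomes: 6! = 720.
Probability = 265/720 = 53/144.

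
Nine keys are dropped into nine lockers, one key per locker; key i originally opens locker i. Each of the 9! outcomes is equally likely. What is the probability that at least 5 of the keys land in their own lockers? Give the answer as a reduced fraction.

Favorable outcomes: Σ_{i≥5} C(9,i)·!(9-i) = 126·9 + 84·2 + 36·1 + 9·0 + 1·1 = 1339.
Total outcomes: 9! = 362880.
Probability = 1339/362880 = 1339/362880.

1339/362880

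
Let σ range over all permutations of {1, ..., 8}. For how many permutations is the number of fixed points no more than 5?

Sum C(8,i)·!(8-i) for i = 0..5:
  i=0: C(8,0)·!8 = 1·14833 = 14833
  i=1: C(8,1)·!7 = 8·1854 = 14832
  i=2: C(8,2)·!6 = 28·265 = 7420
  i=3: C(8,3)·!5 = 56·44 = 2464
  i=4: C(8,4)·!4 = 70·9 = 630
  i=5: C(8,5)·!3 = 56·2 = 112
Total = 40291.

40291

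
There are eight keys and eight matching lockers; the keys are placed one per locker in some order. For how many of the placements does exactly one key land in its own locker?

Choose which one of the 8 is fixed: C(8,1) = 8.
The other 7 form a derangement: !7 = 1854.
Total: 8 × 1854 = 14832.

14832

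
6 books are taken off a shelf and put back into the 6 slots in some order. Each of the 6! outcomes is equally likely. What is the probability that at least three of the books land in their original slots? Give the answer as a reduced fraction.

7/90

Favorable outcomes: Σ_{i≥3} C(6,i)·!(6-i) = 20·2 + 15·1 + 6·0 + 1·1 = 56.
Total outcomes: 6! = 720.
Probability = 56/720 = 7/90.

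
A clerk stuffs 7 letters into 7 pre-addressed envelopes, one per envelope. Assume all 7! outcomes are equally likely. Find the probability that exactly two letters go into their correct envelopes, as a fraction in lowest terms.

11/60

Favorable outcomes: C(7,2)·!5 = 21·44 = 924.
Total outcomes: 7! = 5040.
Probability = 924/5040 = 11/60.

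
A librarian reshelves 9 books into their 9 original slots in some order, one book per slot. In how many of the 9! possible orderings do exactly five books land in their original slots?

Choose which 5 of the 9 are fixed: C(9,5) = 126.
The remaining 4 must be deranged: !4 = 9.
Total: 126 × 9 = 1134.

1134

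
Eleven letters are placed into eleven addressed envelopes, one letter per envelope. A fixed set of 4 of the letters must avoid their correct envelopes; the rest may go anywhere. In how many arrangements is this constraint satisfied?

Let A_j be the event that the j-th constrained one is fixed. By inclusion-exclusion over the 4 events:
Σ_{j=0}^{4} (-1)^j C(4,j)(11-j)!
= C(4,0)·11! - C(4,1)·10! + C(4,2)·9! - C(4,3)·8! + C(4,4)·7!
= 39916800 - 14515200 + 2177280 - 161280 + 5040
= 27422640

27422640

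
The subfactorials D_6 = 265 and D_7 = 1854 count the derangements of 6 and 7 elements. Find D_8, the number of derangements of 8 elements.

D_8 = (8-1)·(D_7 + D_6) = 7·(1854 + 265) = 7·2119 = 14833.

14833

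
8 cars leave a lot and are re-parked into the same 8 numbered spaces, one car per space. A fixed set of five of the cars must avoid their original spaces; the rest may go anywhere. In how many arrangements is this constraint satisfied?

21234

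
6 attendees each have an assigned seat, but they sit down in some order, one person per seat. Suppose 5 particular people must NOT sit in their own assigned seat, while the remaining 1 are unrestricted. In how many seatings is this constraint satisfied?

Inclusion-exclusion on the 5 forbidden self-matches:
Σ_{j=0}^{5} (-1)^j C(5,j)(6-j)!
= C(5,0)·6! - C(5,1)·5! + C(5,2)·4! - C(5,3)·3! + C(5,4)·2! - C(5,5)·1!
= 720 - 600 + 240 - 60 + 10 - 1
= 309

309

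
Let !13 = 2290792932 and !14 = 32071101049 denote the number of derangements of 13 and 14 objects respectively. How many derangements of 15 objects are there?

481066515734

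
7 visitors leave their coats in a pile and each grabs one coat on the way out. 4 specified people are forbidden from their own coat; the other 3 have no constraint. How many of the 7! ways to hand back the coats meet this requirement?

2790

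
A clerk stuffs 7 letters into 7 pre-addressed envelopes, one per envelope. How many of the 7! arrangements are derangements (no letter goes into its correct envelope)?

1854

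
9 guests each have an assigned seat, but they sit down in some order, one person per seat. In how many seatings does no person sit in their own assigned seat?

133496

Use !n = (n-1)(!(n-1) + !(n-2)).
!9 = 8·(14833 + 1854) = 8·16687 = 133496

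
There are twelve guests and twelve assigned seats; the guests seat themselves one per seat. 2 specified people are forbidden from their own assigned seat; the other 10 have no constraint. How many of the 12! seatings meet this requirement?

402796800

Let A_j be the event that the j-th constrained one is fixed. By inclusion-exclusion over the 2 events:
Σ_{j=0}^{2} (-1)^j C(2,j)(12-j)!
= C(2,0)·12! - C(2,1)·11! + C(2,2)·10!
= 479001600 - 79833600 + 3628800
= 402796800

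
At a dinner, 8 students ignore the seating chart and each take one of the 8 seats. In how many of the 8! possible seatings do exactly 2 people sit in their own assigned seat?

7420

Choose which 2 of the 8 are fixed: C(8,2) = 28.
The remaining 6 must be deranged: !6 = 265.
Total: 28 × 265 = 7420.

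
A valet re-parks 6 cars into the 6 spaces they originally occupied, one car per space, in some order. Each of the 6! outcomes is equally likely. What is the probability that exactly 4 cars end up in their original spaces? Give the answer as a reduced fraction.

1/48

Favorable outcomes: C(6,4)·!2 = 15·1 = 15.
Total outcomes: 6! = 720.
Probability = 15/720 = 1/48.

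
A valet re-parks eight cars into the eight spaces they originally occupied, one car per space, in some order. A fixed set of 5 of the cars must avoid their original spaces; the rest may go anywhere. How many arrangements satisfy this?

21234

Inclusion-exclusion on the 5 forbidden self-matches:
Σ_{j=0}^{5} (-1)^j C(5,j)(8-j)!
= C(5,0)·8! - C(5,1)·7! + C(5,2)·6! - C(5,3)·5! + C(5,4)·4! - C(5,5)·3!
= 40320 - 25200 + 7200 - 1200 + 120 - 6
= 21234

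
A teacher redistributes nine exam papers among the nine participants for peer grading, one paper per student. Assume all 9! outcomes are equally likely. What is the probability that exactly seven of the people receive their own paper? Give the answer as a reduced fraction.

1/10080

Favorable outcomes: C(9,7)·!2 = 36·1 = 36.
Total outcomes: 9! = 362880.
Probability = 36/362880 = 1/10080.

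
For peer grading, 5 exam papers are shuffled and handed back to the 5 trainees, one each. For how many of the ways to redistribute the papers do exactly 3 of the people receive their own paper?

10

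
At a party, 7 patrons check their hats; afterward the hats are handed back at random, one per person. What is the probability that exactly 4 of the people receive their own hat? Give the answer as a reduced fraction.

1/72

Favorable outcomes: C(7,4)·!3 = 35·2 = 70.
Total outcomes: 7! = 5040.
Probability = 70/5040 = 1/72.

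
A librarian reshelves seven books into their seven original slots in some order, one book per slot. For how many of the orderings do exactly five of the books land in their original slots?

Pick the 5 fixed positions: C(7,5) = 21 ways.
The other 2 form a derangement: !2 = 1.
Total: 21 × 1 = 21.

21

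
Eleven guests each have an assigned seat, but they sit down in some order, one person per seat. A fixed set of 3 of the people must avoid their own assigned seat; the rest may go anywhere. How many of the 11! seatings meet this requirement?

30078720

Let A_j be the event that the j-th constrained one is fixed. By inclusion-exclusion over the 3 events:
Σ_{j=0}^{3} (-1)^j C(3,j)(11-j)!
= C(3,0)·11! - C(3,1)·10! + C(3,2)·9! - C(3,3)·8!
= 39916800 - 10886400 + 1088640 - 40320
= 30078720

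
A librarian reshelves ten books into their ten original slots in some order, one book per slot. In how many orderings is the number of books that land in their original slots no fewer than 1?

2293839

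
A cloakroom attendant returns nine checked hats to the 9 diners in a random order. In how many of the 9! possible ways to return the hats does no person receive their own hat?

133496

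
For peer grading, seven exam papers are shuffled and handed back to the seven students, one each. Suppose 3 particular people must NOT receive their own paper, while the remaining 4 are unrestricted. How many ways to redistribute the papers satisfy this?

3216

Inclusion-exclusion on the 3 forbidden self-matches:
Σ_{j=0}^{3} (-1)^j C(3,j)(7-j)!
= C(3,0)·7! - C(3,1)·6! + C(3,2)·5! - C(3,3)·4!
= 5040 - 2160 + 360 - 24
= 3216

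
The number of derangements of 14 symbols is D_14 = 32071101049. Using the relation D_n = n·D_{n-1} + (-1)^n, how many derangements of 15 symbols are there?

481066515734

D_15 = 15·32071101049 - 1 = 481066515734.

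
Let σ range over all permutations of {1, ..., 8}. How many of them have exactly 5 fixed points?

112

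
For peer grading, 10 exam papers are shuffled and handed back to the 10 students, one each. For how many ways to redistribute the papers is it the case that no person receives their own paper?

!10 = 10! · Σ_{k=0}^{10} (-1)^k/k!
= 10! - 10!/1! + 10!/2! - 10!/3! + 10!/4! - 10!/5! + 10!/6! - 10!/7! + 10!/8! - 10!/9! + 10!/10!
= 3628800 - 3628800 + 1814400 - 604800 + 151200 - 30240 + 5040 - 720 + 90 - 10 + 1
= 1334961

1334961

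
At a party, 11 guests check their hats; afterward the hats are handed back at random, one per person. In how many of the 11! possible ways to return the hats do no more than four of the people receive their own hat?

39770686

# with exactly i fixed is C(11,i)·!(11-i); sum over i=0..4:
  i=0: C(11,0)·!11 = 1·14684570 = 14684570
  i=1: C(11,1)·!10 = 11·1334961 = 14684571
  i=2: C(11,2)·!9 = 55·133496 = 7342280
  i=3: C(11,3)·!8 = 165·14833 = 2447445
  i=4: C(11,4)·!7 = 330·1854 = 611820
Total = 39770686.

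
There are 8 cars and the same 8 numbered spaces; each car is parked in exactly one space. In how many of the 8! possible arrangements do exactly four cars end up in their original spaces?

630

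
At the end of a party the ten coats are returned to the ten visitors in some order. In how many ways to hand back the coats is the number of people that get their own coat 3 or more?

Sum C(10,i)·!(10-i) for i = 3..10:
  i=3: C(10,3)·!7 = 120·1854 = 222480
  i=4: C(10,4)·!6 = 210·265 = 55650
  i=5: C(10,5)·!5 = 252·44 = 11088
  i=6: C(10,6)·!4 = 210·9 = 1890
  i=7: C(10,7)·!3 = 120·2 = 240
  i=8: C(10,8)·!2 = 45·1 = 45
  i=9: C(10,9)·!1 = 10·0 = 0
  i=10: C(10,10)·!0 = 1·1 = 1
Total = 291394.

291394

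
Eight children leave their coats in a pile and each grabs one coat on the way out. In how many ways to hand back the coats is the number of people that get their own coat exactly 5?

112

Pick the 5 fixed positions: C(8,5) = 56 ways.
The other 3 form a derangement: !3 = 2.
Total: 56 × 2 = 112.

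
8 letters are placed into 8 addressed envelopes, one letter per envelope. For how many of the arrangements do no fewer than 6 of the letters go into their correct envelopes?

29

# with exactly i fixed is C(8,i)·!(8-i); sum over i=6..8:
  i=6: C(8,6)·!2 = 28·1 = 28
  i=7: C(8,7)·!1 = 8·0 = 0
  i=8: C(8,8)·!0 = 1·1 = 1
Total = 29.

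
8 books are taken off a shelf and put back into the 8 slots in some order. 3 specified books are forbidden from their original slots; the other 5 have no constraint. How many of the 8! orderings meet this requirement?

Inclusion-exclusion on the 3 forbidden self-matches:
Σ_{j=0}^{3} (-1)^j C(3,j)(8-j)!
= C(3,0)·8! - C(3,1)·7! + C(3,2)·6! - C(3,3)·5!
= 40320 - 15120 + 2160 - 120
= 27240

27240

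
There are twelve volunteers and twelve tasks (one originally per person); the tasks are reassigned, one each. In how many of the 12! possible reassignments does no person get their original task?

176214841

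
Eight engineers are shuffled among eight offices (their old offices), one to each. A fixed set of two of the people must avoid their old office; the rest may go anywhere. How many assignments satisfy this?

30960

Inclusion-exclusion on the 2 forbidden self-matches:
Σ_{j=0}^{2} (-1)^j C(2,j)(8-j)!
= C(2,0)·8! - C(2,1)·7! + C(2,2)·6!
= 40320 - 10080 + 720
= 30960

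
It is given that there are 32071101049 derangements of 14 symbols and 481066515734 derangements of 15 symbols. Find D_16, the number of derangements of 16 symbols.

7697064251745

D_16 = (16-1)·(D_15 + D_14) = 15·(481066515734 + 32071101049) = 15·513137616783 = 7697064251745.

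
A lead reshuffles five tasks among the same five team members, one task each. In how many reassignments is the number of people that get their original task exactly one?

Choose which one of the 5 is fixed: C(5,1) = 5.
The other 4 form a derangement: !4 = 9.
Total: 5 × 9 = 45.

45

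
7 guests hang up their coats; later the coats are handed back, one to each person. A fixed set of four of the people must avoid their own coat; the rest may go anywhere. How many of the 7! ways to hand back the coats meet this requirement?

Inclusion-exclusion on the 4 forbidden self-matches:
Σ_{j=0}^{4} (-1)^j C(4,j)(7-j)!
= C(4,0)·7! - C(4,1)·6! + C(4,2)·5! - C(4,3)·4! + C(4,4)·3!
= 5040 - 2880 + 720 - 96 + 6
= 2790

2790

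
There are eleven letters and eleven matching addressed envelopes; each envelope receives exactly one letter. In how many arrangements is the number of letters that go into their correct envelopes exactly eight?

Choose which 8 of the 11 are fixed: C(11,8) = 165.
The other 3 form a derangement: !3 = 2.
Total: 165 × 2 = 330.

330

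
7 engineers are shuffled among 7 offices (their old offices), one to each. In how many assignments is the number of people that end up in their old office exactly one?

1855

Pick the single fixed position: C(7,1) = 7 ways.
The other 6 form a derangement: !6 = 265.
Total: 7 × 265 = 1855.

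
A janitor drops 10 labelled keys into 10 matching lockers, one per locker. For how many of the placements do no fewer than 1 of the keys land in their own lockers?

2293839

# with exactly i fixed is C(10,i)·!(10-i); sum over i=1..10:
  i=1: C(10,1)·!9 = 10·133496 = 1334960
  i=2: C(10,2)·!8 = 45·14833 = 667485
  i=3: C(10,3)·!7 = 120·1854 = 222480
  i=4: C(10,4)·!6 = 210·265 = 55650
  i=5: C(10,5)·!5 = 252·44 = 11088
  i=6: C(10,6)·!4 = 210·9 = 1890
  i=7: C(10,7)·!3 = 120·2 = 240
  i=8: C(10,8)·!2 = 45·1 = 45
  i=9: C(10,9)·!1 = 10·0 = 0
  i=10: C(10,10)·!0 = 1·1 = 1
Total = 2293839.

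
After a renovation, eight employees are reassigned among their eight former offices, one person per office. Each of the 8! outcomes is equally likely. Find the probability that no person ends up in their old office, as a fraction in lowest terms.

2119/5760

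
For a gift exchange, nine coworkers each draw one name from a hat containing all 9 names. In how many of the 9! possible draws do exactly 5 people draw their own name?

Choose which 5 of the 9 are fixed: C(9,5) = 126.
The remaining 4 must be deranged: !4 = 9.
Total: 126 × 9 = 1134.

1134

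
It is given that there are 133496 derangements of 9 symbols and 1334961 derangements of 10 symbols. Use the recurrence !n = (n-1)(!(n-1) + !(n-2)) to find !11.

!11 = (11-1)·(!10 + !9) = 10·(1334961 + 133496) = 10·1468457 = 14684570.

14684570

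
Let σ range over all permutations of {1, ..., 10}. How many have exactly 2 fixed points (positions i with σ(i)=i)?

Pick the 2 fixed positions: C(10,2) = 45 ways.
The remaining 8 must be deranged: !8 = 14833.
Total: 45 × 14833 = 667485.

667485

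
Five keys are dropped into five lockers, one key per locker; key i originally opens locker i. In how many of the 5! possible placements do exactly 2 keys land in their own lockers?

20

Pick the 2 fixed positions: C(5,2) = 10 ways.
The other 3 form a derangement: !3 = 2.
Total: 10 × 2 = 20.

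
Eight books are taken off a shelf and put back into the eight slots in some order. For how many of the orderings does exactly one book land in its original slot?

14832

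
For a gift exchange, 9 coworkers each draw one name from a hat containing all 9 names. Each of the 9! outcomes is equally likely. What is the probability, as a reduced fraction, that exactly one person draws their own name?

2119/5760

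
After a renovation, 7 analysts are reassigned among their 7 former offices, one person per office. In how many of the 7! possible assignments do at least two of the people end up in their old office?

# with exactly i fixed is C(7,i)·!(7-i); sum over i=2..7:
  i=2: C(7,2)·!5 = 21·44 = 924
  i=3: C(7,3)·!4 = 35·9 = 315
  i=4: C(7,4)·!3 = 35·2 = 70
  i=5: C(7,5)·!2 = 21·1 = 21
  i=6: C(7,6)·!1 = 7·0 = 0
  i=7: C(7,7)·!0 = 1·1 = 1
Total = 1331.

1331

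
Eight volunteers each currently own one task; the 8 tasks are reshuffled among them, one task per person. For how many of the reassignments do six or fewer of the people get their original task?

Sum C(8,i)·!(8-i) for i = 0..6:
  i=0: C(8,0)·!8 = 1·14833 = 14833
  i=1: C(8,1)·!7 = 8·1854 = 14832
  i=2: C(8,2)·!6 = 28·265 = 7420
  i=3: C(8,3)·!5 = 56·44 = 2464
  i=4: C(8,4)·!4 = 70·9 = 630
  i=5: C(8,5)·!3 = 56·2 = 112
  i=6: C(8,6)·!2 = 28·1 = 28
Total = 40319.

40319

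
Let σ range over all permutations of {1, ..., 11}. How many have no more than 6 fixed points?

39913444

Sum C(11,i)·!(11-i) for i = 0..6:
  i=0: C(11,0)·!11 = 1·14684570 = 14684570
  i=1: C(11,1)·!10 = 11·1334961 = 14684571
  i=2: C(11,2)·!9 = 55·133496 = 7342280
  i=3: C(11,3)·!8 = 165·14833 = 2447445
  i=4: C(11,4)·!7 = 330·1854 = 611820
  i=5: C(11,5)·!6 = 462·265 = 122430
  i=6: C(11,6)·!5 = 462·44 = 20328
Total = 39913444.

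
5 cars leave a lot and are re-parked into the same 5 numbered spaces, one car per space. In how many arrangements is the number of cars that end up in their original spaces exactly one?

45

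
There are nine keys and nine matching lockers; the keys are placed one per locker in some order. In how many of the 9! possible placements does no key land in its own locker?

133496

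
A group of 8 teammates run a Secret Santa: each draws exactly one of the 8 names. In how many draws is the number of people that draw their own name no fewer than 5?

141

# with exactly i fixed is C(8,i)·!(8-i); sum over i=5..8:
  i=5: C(8,5)·!3 = 56·2 = 112
  i=6: C(8,6)·!2 = 28·1 = 28
  i=7: C(8,7)·!1 = 8·0 = 0
  i=8: C(8,8)·!0 = 1·1 = 1
Total = 141.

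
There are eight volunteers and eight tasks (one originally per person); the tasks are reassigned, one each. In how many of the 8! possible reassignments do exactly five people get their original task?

112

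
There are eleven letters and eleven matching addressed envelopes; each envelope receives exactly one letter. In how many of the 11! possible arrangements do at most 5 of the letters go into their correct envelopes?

Sum C(11,i)·!(11-i) for i = 0..5:
  i=0: C(11,0)·!11 = 1·14684570 = 14684570
  i=1: C(11,1)·!10 = 11·1334961 = 14684571
  i=2: C(11,2)·!9 = 55·133496 = 7342280
  i=3: C(11,3)·!8 = 165·14833 = 2447445
  i=4: C(11,4)·!7 = 330·1854 = 611820
  i=5: C(11,5)·!6 = 462·265 = 122430
Total = 39893116.

39893116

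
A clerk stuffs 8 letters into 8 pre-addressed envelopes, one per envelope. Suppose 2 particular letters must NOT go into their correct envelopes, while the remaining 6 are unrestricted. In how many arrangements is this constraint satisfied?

30960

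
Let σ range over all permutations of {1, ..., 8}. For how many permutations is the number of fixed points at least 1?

25487

Sum C(8,i)·!(8-i) for i = 1..8:
  i=1: C(8,1)·!7 = 8·1854 = 14832
  i=2: C(8,2)·!6 = 28·265 = 7420
  i=3: C(8,3)·!5 = 56·44 = 2464
  i=4: C(8,4)·!4 = 70·9 = 630
  i=5: C(8,5)·!3 = 56·2 = 112
  i=6: C(8,6)·!2 = 28·1 = 28
  i=7: C(8,7)·!1 = 8·0 = 0
  i=8: C(8,8)·!0 = 1·1 = 1
Total = 25487.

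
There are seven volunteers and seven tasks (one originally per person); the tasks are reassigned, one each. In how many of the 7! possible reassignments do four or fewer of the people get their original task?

5018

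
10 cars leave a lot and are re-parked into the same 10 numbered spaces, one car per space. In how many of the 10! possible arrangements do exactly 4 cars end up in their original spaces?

Choose which 4 of the 10 are fixed: C(10,4) = 210.
The other 6 form a derangement: !6 = 265.
Total: 210 × 265 = 55650.

55650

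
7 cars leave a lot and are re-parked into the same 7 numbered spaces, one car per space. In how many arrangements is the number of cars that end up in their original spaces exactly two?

924

Choose which 2 of the 7 are fixed: C(7,2) = 21.
The remaining 5 must be deranged: !5 = 44.
Total: 21 × 44 = 924.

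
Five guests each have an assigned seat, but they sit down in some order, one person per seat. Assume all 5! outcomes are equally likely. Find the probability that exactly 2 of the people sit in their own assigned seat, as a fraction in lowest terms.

Favorable outcomes: C(5,2)·!3 = 10·2 = 20.
Total outcomes: 5! = 120.
Probability = 20/120 = 1/6.

1/6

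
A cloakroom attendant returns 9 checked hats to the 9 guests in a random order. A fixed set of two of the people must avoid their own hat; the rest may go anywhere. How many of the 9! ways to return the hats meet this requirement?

287280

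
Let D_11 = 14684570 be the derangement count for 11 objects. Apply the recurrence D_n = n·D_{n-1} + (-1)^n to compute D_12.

176214841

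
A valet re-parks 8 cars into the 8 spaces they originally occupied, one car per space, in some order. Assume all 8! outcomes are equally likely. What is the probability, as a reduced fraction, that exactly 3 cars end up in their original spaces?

Favorable outcomes: C(8,3)·!5 = 56·44 = 2464.
Total outcomes: 8! = 40320.
Probability = 2464/40320 = 11/180.

11/180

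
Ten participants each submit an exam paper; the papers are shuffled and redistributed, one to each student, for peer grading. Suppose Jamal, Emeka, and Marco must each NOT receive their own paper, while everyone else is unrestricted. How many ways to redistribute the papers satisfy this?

2656080

Inclusion-exclusion on the 3 forbidden self-matches:
Σ_{j=0}^{3} (-1)^j C(3,j)(10-j)!
= C(3,0)·10! - C(3,1)·9! + C(3,2)·8! - C(3,3)·7!
= 3628800 - 1088640 + 120960 - 5040
= 2656080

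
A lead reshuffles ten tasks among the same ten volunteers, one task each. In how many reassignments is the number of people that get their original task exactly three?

222480

Pick the 3 fixed positions: C(10,3) = 120 ways.
The other 7 form a derangement: !7 = 1854.
Total: 120 × 1854 = 222480.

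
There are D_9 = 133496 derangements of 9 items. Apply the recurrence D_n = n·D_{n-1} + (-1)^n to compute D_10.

1334961

D_10 = 10·133496 + 1 = 1334961.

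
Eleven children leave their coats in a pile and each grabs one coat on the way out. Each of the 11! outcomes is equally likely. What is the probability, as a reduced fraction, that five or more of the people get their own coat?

Favorable outcomes: Σ_{i≥5} C(11,i)·!(11-i) = 462·265 + 462·44 + 330·9 + 165·2 + 55·1 + 11·0 + 1·1 = 146114.
Total outcomes: 11! = 39916800.
Probability = 146114/39916800 = 73057/19958400.

73057/19958400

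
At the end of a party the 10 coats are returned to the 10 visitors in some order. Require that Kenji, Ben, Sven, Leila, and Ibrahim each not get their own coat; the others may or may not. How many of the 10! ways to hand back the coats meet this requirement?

2170680

Inclusion-exclusion on the 5 forbidden self-matches:
Σ_{j=0}^{5} (-1)^j C(5,j)(10-j)!
= C(5,0)·10! - C(5,1)·9! + C(5,2)·8! - C(5,3)·7! + C(5,4)·6! - C(5,5)·5!
= 3628800 - 1814400 + 403200 - 50400 + 3600 - 120
= 2170680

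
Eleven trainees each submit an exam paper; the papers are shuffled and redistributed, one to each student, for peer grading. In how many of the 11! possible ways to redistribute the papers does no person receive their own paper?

By inclusion-exclusion, !11 = Σ (-1)^k · 11!/k! for k=0..11
= 11! - 11!/1! + 11!/2! - 11!/3! + 11!/4! - 11!/5! + 11!/6! - 11!/7! + 11!/8! - 11!/9! + 11!/10! - 11!/11!
= 39916800 - 39916800 + 19958400 - 6652800 + 1663200 - 332640 + 55440 - 7920 + 990 - 110 + 11 - 1
= 14684570

14684570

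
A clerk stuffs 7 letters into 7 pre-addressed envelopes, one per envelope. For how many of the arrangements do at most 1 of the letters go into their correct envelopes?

Sum C(7,i)·!(7-i) for i = 0..1:
  i=0: C(7,0)·!7 = 1·1854 = 1854
  i=1: C(7,1)·!6 = 7·265 = 1855
Total = 3709.

3709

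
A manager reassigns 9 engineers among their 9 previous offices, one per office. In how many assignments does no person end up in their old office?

133496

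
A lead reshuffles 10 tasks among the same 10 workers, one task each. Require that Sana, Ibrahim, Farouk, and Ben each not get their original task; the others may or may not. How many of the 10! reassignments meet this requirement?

2399760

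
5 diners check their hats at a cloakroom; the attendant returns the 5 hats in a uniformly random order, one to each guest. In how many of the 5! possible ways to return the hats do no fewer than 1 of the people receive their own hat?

# with exactly i fixed is C(5,i)·!(5-i); sum over i=1..5:
  i=1: C(5,1)·!4 = 5·9 = 45
  i=2: C(5,2)·!3 = 10·2 = 20
  i=3: C(5,3)·!2 = 10·1 = 10
  i=4: C(5,4)·!1 = 5·0 = 0
  i=5: C(5,5)·!0 = 1·1 = 1
Total = 76.

76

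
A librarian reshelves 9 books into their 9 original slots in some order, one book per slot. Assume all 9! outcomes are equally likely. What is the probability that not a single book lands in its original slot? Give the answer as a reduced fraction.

16687/45360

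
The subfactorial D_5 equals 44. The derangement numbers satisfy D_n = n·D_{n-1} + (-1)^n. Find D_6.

D_6 = 6·44 + 1 = 265.

265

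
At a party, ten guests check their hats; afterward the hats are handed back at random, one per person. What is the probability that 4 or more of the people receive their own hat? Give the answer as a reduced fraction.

Favorable outcomes: Σ_{i≥4} C(10,i)·!(10-i) = 210·265 + 252·44 + 210·9 + 120·2 + 45·1 + 10·0 + 1·1 = 68914.
Total outcomes: 10! = 3628800.
Probability = 68914/3628800 = 34457/1814400.

34457/1814400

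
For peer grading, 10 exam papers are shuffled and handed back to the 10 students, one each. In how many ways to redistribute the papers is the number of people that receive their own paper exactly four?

55650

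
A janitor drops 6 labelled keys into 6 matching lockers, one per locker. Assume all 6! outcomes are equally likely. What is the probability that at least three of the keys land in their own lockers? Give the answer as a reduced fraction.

7/90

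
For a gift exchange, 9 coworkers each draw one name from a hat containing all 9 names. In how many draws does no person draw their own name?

By inclusion-exclusion, !9 = Σ (-1)^k · 9!/k! for k=0..9
= 9! - 9!/1! + 9!/2! - 9!/3! + 9!/4! - 9!/5! + 9!/6! - 9!/7! + 9!/8! - 9!/9!
= 362880 - 362880 + 181440 - 60480 + 15120 - 3024 + 504 - 72 + 9 - 1
= 133496

133496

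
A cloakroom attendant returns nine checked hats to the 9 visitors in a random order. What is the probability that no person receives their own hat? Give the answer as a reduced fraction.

16687/45360

Favorable outcomes: !9 = 133496.
Total outcomes: 9! = 362880.
Probability = 133496/362880 = 16687/45360.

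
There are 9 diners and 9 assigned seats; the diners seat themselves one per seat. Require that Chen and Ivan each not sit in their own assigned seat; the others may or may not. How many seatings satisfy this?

Let A_j be the event that the j-th constrained one is fixed. By inclusion-exclusion over the 2 events:
Σ_{j=0}^{2} (-1)^j C(2,j)(9-j)!
= C(2,0)·9! - C(2,1)·8! + C(2,2)·7!
= 362880 - 80640 + 5040
= 287280

287280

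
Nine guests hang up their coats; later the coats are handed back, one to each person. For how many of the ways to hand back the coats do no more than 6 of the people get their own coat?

# with exactly i fixed is C(9,i)·!(9-i); sum over i=0..6:
  i=0: C(9,0)·!9 = 1·133496 = 133496
  i=1: C(9,1)·!8 = 9·14833 = 133497
  i=2: C(9,2)·!7 = 36·1854 = 66744
  i=3: C(9,3)·!6 = 84·265 = 22260
  i=4: C(9,4)·!5 = 126·44 = 5544
  i=5: C(9,5)·!4 = 126·9 = 1134
  i=6: C(9,6)·!3 = 84·2 = 168
Total = 362843.

362843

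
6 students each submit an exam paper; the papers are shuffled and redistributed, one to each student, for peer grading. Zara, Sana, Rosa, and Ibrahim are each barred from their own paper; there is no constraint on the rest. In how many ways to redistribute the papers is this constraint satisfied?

Let A_j be the event that the j-th constrained one is fixed. By inclusion-exclusion over the 4 events:
Σ_{j=0}^{4} (-1)^j C(4,j)(6-j)!
= C(4,0)·6! - C(4,1)·5! + C(4,2)·4! - C(4,3)·3! + C(4,4)·2!
= 720 - 480 + 144 - 24 + 2
= 362

362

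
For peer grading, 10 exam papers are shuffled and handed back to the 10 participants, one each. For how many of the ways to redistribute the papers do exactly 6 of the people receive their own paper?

1890

Pick the 6 fixed positions: C(10,6) = 210 ways.
The remaining 4 must be deranged: !4 = 9.
Total: 210 × 9 = 1890.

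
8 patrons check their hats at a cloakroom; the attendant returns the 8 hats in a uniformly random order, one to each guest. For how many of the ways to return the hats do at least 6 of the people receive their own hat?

# with exactly i fixed is C(8,i)·!(8-i); sum over i=6..8:
  i=6: C(8,6)·!2 = 28·1 = 28
  i=7: C(8,7)·!1 = 8·0 = 0
  i=8: C(8,8)·!0 = 1·1 = 1
Total = 29.

29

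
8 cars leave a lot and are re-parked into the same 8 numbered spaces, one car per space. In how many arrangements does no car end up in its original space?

14833

The number of derangements of 8 is !8 = Σ_{k=0}^{8} (-1)^k·8!/k!
= 8! - 8!/1! + 8!/2! - 8!/3! + 8!/4! - 8!/5! + 8!/6! - 8!/7! + 8!/8!
= 40320 - 40320 + 20160 - 6720 + 1680 - 336 + 56 - 8 + 1
= 14833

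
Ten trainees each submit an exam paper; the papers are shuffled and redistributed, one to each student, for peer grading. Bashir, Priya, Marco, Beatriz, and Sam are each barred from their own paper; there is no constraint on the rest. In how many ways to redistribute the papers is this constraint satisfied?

2170680

Inclusion-exclusion on the 5 forbidden self-matches:
Σ_{j=0}^{5} (-1)^j C(5,j)(10-j)!
= C(5,0)·10! - C(5,1)·9! + C(5,2)·8! - C(5,3)·7! + C(5,4)·6! - C(5,5)·5!
= 3628800 - 1814400 + 403200 - 50400 + 3600 - 120
= 2170680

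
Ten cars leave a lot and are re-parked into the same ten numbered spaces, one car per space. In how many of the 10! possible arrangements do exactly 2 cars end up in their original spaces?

667485

Choose which 2 of the 10 are fixed: C(10,2) = 45.
The remaining 8 must be deranged: !8 = 14833.
Total: 45 × 14833 = 667485.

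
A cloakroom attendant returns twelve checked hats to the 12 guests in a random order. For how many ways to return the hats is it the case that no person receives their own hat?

176214841

!12 is the nearest integer to 12!/e.
12! = 479001600, and 479001600/e ≈ 176214840.93, so !12 = 176214841.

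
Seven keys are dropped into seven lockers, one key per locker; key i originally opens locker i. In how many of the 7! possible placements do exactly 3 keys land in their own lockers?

315

Pick the 3 fixed positions: C(7,3) = 35 ways.
The other 4 form a derangement: !4 = 9.
Total: 35 × 9 = 315.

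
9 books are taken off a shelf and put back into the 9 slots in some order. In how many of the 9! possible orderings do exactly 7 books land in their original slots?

36

Choose which 7 of the 9 are fixed: C(9,7) = 36.
The other 2 form a derangement: !2 = 1.
Total: 36 × 1 = 36.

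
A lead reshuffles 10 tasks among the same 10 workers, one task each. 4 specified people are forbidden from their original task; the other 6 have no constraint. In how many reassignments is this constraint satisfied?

Let A_j be the event that the j-th constrained one is fixed. By inclusion-exclusion over the 4 events:
Σ_{j=0}^{4} (-1)^j C(4,j)(10-j)!
= C(4,0)·10! - C(4,1)·9! + C(4,2)·8! - C(4,3)·7! + C(4,4)·6!
= 3628800 - 1451520 + 241920 - 20160 + 720
= 2399760

2399760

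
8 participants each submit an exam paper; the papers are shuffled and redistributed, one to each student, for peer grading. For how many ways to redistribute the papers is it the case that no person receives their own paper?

14833

Use !n = n·!(n-1) + (-1)^n.
!8 = 8·1854 + 1 = 14833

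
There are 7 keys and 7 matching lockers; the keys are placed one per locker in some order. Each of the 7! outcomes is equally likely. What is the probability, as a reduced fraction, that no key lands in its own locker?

103/280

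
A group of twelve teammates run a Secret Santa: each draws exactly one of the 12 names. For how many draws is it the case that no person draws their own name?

176214841

The number of derangements of 12 is !12 = Σ_{k=0}^{12} (-1)^k·12!/k!
= 12! - 12!/1! + 12!/2! - 12!/3! + 12!/4! - 12!/5! + 12!/6! - 12!/7! + 12!/8! - 12!/9! + 12!/10! - 12!/11! + 12!/12!
= 479001600 - 479001600 + 239500800 - 79833600 + 19958400 - 3991680 + 665280 - 95040 + 11880 - 1320 + 132 - 12 + 1
= 176214841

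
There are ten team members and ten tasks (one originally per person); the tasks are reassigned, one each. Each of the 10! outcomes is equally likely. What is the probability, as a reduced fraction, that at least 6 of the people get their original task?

17/28350

Favorable outcomes: Σ_{i≥6} C(10,i)·!(10-i) = 210·9 + 120·2 + 45·1 + 10·0 + 1·1 = 2176.
Total outcomes: 10! = 3628800.
Probability = 2176/3628800 = 17/28350.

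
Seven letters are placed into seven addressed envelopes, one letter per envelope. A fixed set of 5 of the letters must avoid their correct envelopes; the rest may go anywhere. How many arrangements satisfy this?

Inclusion-exclusion on the 5 forbidden self-matches:
Σ_{j=0}^{5} (-1)^j C(5,j)(7-j)!
= C(5,0)·7! - C(5,1)·6! + C(5,2)·5! - C(5,3)·4! + C(5,4)·3! - C(5,5)·2!
= 5040 - 3600 + 1200 - 240 + 30 - 2
= 2428

2428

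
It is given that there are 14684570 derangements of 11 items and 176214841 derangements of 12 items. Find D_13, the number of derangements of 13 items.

D_13 = (13-1)·(D_12 + D_11) = 12·(176214841 + 14684570) = 12·190899411 = 2290792932.

2290792932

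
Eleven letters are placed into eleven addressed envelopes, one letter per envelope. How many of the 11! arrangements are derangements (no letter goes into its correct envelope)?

14684570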